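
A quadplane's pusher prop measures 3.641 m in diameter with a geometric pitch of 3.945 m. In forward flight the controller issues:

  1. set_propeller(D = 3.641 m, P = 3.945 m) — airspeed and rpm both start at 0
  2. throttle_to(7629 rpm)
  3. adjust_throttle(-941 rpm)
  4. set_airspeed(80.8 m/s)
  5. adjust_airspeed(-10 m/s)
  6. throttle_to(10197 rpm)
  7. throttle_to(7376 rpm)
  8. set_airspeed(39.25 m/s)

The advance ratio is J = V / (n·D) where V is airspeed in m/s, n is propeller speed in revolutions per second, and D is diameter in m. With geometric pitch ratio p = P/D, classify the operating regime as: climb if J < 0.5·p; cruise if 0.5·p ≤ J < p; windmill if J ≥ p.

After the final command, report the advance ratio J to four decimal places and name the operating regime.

J = 0.0877, regime = climb

set_propeller: D = 3.641 m, P = 3.945 m (p = P/D = 1.083494); state ← (V=0, rpm=0)
throttle_to(7629): rpm ← 7629
adjust_throttle(-941): rpm ← 7629 -941 = 6688
set_airspeed(80.8): V ← 80.8 m/s
adjust_airspeed(-10): V ← 80.8 -10 = 70.8 m/s
throttle_to(10197): rpm ← 10197
throttle_to(7376): rpm ← 7376
set_airspeed(39.25): V ← 39.25 m/s
final state: V = 39.25 m/s, rpm = 7376 → n = rpm/60 = 122.933333 rev/s
J = V / (n·D) = 39.25 / (122.933333 × 3.641) = 0.087690
regime bands: climb J<0.5417 | cruise [0.5417, 1.0835) | windmill J≥1.0835
J = 0.0877 → climb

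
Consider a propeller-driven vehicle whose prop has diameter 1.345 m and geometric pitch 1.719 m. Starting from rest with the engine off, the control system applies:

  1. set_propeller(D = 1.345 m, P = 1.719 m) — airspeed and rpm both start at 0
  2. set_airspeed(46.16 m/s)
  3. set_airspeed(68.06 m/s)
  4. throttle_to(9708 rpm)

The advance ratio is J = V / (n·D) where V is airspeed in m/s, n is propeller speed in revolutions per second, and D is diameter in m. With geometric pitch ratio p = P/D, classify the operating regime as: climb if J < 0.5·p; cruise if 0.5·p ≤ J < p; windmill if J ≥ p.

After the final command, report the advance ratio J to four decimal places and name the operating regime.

set_propeller: D = 1.345 m, P = 1.719 m (p = P/D = 1.278067); state ← (V=0, rpm=0)
set_airspeed(46.16): V ← 46.16 m/s
set_airspeed(68.06): V ← 68.06 m/s
throttle_to(9708): rpm ← 9708
final state: V = 68.06 m/s, rpm = 9708 → n = rpm/60 = 161.800000 rev/s
J = V / (n·D) = 68.06 / (161.800000 × 1.345) = 0.312746
regime bands: climb J<0.6390 | cruise [0.6390, 1.2781) | windmill J≥1.2781
J = 0.3127 → climb

J = 0.3127, regime = climb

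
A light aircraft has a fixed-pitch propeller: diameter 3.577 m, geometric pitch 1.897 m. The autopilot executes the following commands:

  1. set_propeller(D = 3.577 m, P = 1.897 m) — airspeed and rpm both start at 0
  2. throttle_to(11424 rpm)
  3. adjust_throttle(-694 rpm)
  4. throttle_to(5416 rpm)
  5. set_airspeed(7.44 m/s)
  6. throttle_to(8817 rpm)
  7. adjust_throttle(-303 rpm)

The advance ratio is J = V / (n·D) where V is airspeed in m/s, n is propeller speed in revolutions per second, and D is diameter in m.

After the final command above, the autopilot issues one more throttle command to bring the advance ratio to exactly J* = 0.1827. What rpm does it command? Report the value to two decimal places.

set_propeller: D = 3.577 m, P = 1.897 m (p = P/D = 0.530333); state ← (V=0, rpm=0)
throttle_to(11424): rpm ← 11424
adjust_throttle(-694): rpm ← 11424 -694 = 10730
throttle_to(5416): rpm ← 5416
set_airspeed(7.44): V ← 7.44 m/s
throttle_to(8817): rpm ← 8817
adjust_throttle(-303): rpm ← 8817 -303 = 8514
final state: V = 7.44 m/s, rpm = 8514 → n = rpm/60 = 141.900000 rev/s
target J* = 0.1827; solve J* = V/(n·D) for n: n = V/(J*·D) = 7.44/(0.1827 × 3.577) = 11.384539 rev/s
rpm = 60·n = 683.072338

rpm = 683.07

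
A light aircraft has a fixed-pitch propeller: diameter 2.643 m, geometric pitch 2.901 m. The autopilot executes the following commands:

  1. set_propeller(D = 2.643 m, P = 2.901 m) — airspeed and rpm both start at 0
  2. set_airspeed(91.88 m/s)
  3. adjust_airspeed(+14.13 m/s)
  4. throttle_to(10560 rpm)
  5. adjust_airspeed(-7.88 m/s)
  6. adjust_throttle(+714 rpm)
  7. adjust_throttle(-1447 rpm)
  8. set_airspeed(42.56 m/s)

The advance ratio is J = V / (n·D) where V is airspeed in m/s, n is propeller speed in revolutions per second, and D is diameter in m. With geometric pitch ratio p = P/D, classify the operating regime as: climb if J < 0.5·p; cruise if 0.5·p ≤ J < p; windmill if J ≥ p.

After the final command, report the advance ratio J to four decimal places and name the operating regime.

J = 0.0983, regime = climb

set_propeller: D = 2.643 m, P = 2.901 m (p = P/D = 1.097616); state ← (V=0, rpm=0)
set_airspeed(91.88): V ← 91.88 m/s
adjust_airspeed(+14.13): V ← 91.88 +14.13 = 106.01 m/s
throttle_to(10560): rpm ← 10560
adjust_airspeed(-7.88): V ← 106.01 -7.88 = 98.13 m/s
adjust_throttle(+714): rpm ← 10560 +714 = 11274
adjust_throttle(-1447): rpm ← 11274 -1447 = 9827
set_airspeed(42.56): V ← 42.56 m/s
final state: V = 42.56 m/s, rpm = 9827 → n = rpm/60 = 163.783333 rev/s
J = V / (n·D) = 42.56 / (163.783333 × 2.643) = 0.098318
regime bands: climb J<0.5488 | cruise [0.5488, 1.0976) | windmill J≥1.0976
J = 0.0983 → climb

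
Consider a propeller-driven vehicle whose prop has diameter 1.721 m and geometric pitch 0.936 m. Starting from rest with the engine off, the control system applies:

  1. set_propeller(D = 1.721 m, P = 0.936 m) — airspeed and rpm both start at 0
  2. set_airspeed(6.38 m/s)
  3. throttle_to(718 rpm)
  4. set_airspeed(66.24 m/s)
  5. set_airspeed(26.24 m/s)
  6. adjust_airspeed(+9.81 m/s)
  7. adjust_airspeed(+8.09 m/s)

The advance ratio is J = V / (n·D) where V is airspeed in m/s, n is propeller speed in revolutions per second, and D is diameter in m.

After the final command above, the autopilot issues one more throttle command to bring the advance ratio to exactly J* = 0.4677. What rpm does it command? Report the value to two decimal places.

rpm = 3290.30

set_propeller: D = 1.721 m, P = 0.936 m (p = P/D = 0.543870); state ← (V=0, rpm=0)
set_airspeed(6.38): V ← 6.38 m/s
throttle_to(718): rpm ← 718
set_airspeed(66.24): V ← 66.24 m/s
set_airspeed(26.24): V ← 26.24 m/s
adjust_airspeed(+9.81): V ← 26.24 +9.81 = 36.05 m/s
adjust_airspeed(+8.09): V ← 36.05 +8.09 = 44.14 m/s
final state: V = 44.14 m/s, rpm = 718 → n = rpm/60 = 11.966667 rev/s
target J* = 0.4677; solve J* = V/(n·D) for n: n = V/(J*·D) = 44.14/(0.4677 × 1.721) = 54.838313 rev/s
rpm = 60·n = 3290.298799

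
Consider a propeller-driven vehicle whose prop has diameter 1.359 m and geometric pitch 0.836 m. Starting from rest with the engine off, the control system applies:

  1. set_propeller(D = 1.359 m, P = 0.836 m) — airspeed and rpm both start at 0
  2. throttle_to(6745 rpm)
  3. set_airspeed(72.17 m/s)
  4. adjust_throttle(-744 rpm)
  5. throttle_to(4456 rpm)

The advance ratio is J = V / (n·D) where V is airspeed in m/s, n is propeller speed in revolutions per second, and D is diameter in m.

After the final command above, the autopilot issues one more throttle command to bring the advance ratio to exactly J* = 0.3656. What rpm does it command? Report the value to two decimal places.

set_propeller: D = 1.359 m, P = 0.836 m (p = P/D = 0.615158); state ← (V=0, rpm=0)
throttle_to(6745): rpm ← 6745
set_airspeed(72.17): V ← 72.17 m/s
adjust_throttle(-744): rpm ← 6745 -744 = 6001
throttle_to(4456): rpm ← 4456
final state: V = 72.17 m/s, rpm = 4456 → n = rpm/60 = 74.266667 rev/s
target J* = 0.3656; solve J* = V/(n·D) for n: n = V/(J*·D) = 72.17/(0.3656 × 1.359) = 145.254990 rev/s
rpm = 60·n = 8715.299414

rpm = 8715.30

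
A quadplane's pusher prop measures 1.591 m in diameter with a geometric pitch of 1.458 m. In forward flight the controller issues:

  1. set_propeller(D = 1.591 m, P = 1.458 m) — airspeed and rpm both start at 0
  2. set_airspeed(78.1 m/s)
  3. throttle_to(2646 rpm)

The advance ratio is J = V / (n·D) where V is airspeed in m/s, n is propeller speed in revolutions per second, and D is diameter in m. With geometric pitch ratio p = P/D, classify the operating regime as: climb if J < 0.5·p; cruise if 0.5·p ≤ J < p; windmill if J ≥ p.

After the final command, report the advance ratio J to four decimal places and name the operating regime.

J = 1.1131, regime = windmill

set_propeller: D = 1.591 m, P = 1.458 m (p = P/D = 0.916405); state ← (V=0, rpm=0)
set_airspeed(78.1): V ← 78.1 m/s
throttle_to(2646): rpm ← 2646
final state: V = 78.1 m/s, rpm = 2646 → n = rpm/60 = 44.100000 rev/s
J = V / (n·D) = 78.1 / (44.100000 × 1.591) = 1.113121
regime bands: climb J<0.4582 | cruise [0.4582, 0.9164) | windmill J≥0.9164
J = 1.1131 → windmill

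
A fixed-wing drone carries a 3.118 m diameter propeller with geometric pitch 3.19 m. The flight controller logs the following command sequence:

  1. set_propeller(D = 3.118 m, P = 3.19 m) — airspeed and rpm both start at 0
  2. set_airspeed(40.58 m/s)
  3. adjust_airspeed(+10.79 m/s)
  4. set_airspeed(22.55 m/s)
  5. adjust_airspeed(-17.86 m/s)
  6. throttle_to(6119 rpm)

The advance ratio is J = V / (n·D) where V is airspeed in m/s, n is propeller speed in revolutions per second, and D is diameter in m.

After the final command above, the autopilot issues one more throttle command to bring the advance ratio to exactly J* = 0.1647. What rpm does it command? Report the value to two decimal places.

rpm = 547.97

set_propeller: D = 3.118 m, P = 3.19 m (p = P/D = 1.023092); state ← (V=0, rpm=0)
set_airspeed(40.58): V ← 40.58 m/s
adjust_airspeed(+10.79): V ← 40.58 +10.79 = 51.37 m/s
set_airspeed(22.55): V ← 22.55 m/s
adjust_airspeed(-17.86): V ← 22.55 -17.86 = 4.69 m/s
throttle_to(6119): rpm ← 6119
final state: V = 4.69 m/s, rpm = 6119 → n = rpm/60 = 101.983333 rev/s
target J* = 0.1647; solve J* = V/(n·D) for n: n = V/(J*·D) = 4.69/(0.1647 × 3.118) = 9.132783 rev/s
rpm = 60·n = 547.966972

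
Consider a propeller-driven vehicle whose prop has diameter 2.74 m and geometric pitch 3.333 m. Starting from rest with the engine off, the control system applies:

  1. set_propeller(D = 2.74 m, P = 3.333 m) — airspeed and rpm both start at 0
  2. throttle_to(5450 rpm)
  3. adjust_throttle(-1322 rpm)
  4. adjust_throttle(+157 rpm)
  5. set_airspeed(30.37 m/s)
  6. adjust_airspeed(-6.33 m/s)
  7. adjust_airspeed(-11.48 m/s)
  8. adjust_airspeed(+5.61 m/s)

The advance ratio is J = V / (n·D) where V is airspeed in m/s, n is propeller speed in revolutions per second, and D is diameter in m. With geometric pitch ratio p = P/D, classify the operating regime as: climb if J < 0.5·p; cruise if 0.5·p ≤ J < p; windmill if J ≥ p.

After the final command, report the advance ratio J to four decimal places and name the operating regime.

set_propeller: D = 2.74 m, P = 3.333 m (p = P/D = 1.216423); state ← (V=0, rpm=0)
throttle_to(5450): rpm ← 5450
adjust_throttle(-1322): rpm ← 5450 -1322 = 4128
adjust_throttle(+157): rpm ← 4128 +157 = 4285
set_airspeed(30.37): V ← 30.37 m/s
adjust_airspeed(-6.33): V ← 30.37 -6.33 = 24.04 m/s
adjust_airspeed(-11.48): V ← 24.04 -11.48 = 12.56 m/s
adjust_airspeed(+5.61): V ← 12.56 +5.61 = 18.17 m/s
final state: V = 18.17 m/s, rpm = 4285 → n = rpm/60 = 71.416667 rev/s
J = V / (n·D) = 18.17 / (71.416667 × 2.74) = 0.092855
regime bands: climb J<0.6082 | cruise [0.6082, 1.2164) | windmill J≥1.2164
J = 0.0929 → climb

J = 0.0929, regime = climb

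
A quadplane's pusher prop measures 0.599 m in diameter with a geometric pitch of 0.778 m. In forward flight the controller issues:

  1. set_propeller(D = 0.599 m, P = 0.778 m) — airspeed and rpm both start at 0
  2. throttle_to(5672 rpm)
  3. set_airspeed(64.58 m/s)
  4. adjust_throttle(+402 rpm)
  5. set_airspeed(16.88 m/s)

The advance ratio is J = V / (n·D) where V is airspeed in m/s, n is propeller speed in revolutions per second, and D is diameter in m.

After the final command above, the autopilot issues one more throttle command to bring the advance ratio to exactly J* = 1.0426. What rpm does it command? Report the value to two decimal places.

set_propeller: D = 0.599 m, P = 0.778 m (p = P/D = 1.298831); state ← (V=0, rpm=0)
throttle_to(5672): rpm ← 5672
set_airspeed(64.58): V ← 64.58 m/s
adjust_throttle(+402): rpm ← 5672 +402 = 6074
set_airspeed(16.88): V ← 16.88 m/s
final state: V = 16.88 m/s, rpm = 6074 → n = rpm/60 = 101.233333 rev/s
target J* = 1.0426; solve J* = V/(n·D) for n: n = V/(J*·D) = 16.88/(1.0426 × 0.599) = 27.028871 rev/s
rpm = 60·n = 1621.732237

rpm = 1621.73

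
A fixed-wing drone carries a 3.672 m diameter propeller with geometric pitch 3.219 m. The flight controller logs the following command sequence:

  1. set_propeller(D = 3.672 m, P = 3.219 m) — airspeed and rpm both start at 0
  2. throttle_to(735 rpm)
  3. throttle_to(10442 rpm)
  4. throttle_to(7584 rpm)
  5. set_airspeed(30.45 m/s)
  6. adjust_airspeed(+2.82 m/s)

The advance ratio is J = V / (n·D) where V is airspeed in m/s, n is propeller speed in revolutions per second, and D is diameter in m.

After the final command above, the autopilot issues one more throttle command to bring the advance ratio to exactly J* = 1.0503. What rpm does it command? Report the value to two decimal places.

rpm = 517.59

set_propeller: D = 3.672 m, P = 3.219 m (p = P/D = 0.876634); state ← (V=0, rpm=0)
throttle_to(735): rpm ← 735
throttle_to(10442): rpm ← 10442
throttle_to(7584): rpm ← 7584
set_airspeed(30.45): V ← 30.45 m/s
adjust_airspeed(+2.82): V ← 30.45 +2.82 = 33.27 m/s
final state: V = 33.27 m/s, rpm = 7584 → n = rpm/60 = 126.400000 rev/s
target J* = 1.0503; solve J* = V/(n·D) for n: n = V/(J*·D) = 33.27/(1.0503 × 3.672) = 8.626542 rev/s
rpm = 60·n = 517.592546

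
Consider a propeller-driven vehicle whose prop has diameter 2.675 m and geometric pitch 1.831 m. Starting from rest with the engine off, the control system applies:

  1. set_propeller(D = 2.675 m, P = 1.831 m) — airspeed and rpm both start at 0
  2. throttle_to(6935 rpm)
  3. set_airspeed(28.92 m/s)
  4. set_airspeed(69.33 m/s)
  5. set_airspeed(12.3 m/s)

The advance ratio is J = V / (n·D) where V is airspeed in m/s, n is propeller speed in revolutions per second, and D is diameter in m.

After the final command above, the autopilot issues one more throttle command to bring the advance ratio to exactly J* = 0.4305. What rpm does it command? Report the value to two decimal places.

set_propeller: D = 2.675 m, P = 1.831 m (p = P/D = 0.684486); state ← (V=0, rpm=0)
throttle_to(6935): rpm ← 6935
set_airspeed(28.92): V ← 28.92 m/s
set_airspeed(69.33): V ← 69.33 m/s
set_airspeed(12.3): V ← 12.3 m/s
final state: V = 12.3 m/s, rpm = 6935 → n = rpm/60 = 115.583333 rev/s
target J* = 0.4305; solve J* = V/(n·D) for n: n = V/(J*·D) = 12.3/(0.4305 × 2.675) = 10.680908 rev/s
rpm = 60·n = 640.854473

rpm = 640.85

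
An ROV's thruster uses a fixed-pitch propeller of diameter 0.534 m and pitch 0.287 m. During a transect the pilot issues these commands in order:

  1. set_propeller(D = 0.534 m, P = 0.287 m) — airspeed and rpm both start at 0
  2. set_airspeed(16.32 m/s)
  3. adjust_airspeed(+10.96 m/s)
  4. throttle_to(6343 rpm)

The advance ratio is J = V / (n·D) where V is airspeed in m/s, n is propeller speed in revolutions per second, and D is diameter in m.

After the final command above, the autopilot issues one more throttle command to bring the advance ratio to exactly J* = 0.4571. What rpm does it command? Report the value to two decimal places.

set_propeller: D = 0.534 m, P = 0.287 m (p = P/D = 0.537453); state ← (V=0, rpm=0)
set_airspeed(16.32): V ← 16.32 m/s
adjust_airspeed(+10.96): V ← 16.32 +10.96 = 27.28 m/s
throttle_to(6343): rpm ← 6343
final state: V = 27.28 m/s, rpm = 6343 → n = rpm/60 = 105.716667 rev/s
target J* = 0.4571; solve J* = V/(n·D) for n: n = V/(J*·D) = 27.28/(0.4571 × 0.534) = 111.761414 rev/s
rpm = 60·n = 6705.684838

rpm = 6705.68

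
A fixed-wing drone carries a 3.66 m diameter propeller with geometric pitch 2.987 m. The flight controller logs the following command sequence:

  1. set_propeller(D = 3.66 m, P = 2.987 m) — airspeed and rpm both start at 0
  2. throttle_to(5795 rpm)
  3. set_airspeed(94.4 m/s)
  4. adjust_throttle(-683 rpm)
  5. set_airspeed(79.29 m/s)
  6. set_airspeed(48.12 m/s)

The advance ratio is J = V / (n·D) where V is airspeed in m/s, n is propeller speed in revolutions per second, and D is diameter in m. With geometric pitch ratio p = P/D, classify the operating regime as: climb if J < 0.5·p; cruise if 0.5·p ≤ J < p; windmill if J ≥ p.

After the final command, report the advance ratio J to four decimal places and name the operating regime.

J = 0.1543, regime = climb

set_propeller: D = 3.66 m, P = 2.987 m (p = P/D = 0.816120); state ← (V=0, rpm=0)
throttle_to(5795): rpm ← 5795
set_airspeed(94.4): V ← 94.4 m/s
adjust_throttle(-683): rpm ← 5795 -683 = 5112
set_airspeed(79.29): V ← 79.29 m/s
set_airspeed(48.12): V ← 48.12 m/s
final state: V = 48.12 m/s, rpm = 5112 → n = rpm/60 = 85.200000 rev/s
J = V / (n·D) = 48.12 / (85.200000 × 3.66) = 0.154314
regime bands: climb J<0.4081 | cruise [0.4081, 0.8161) | windmill J≥0.8161
J = 0.1543 → climb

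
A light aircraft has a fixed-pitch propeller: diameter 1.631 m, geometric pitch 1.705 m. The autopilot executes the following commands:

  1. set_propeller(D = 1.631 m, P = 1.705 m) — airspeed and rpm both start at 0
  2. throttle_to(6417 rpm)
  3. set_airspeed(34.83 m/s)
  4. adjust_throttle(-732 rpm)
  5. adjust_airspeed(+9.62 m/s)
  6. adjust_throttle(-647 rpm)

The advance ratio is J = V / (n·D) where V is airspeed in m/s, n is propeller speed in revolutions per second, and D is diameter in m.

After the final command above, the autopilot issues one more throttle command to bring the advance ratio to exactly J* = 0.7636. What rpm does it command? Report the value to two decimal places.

set_propeller: D = 1.631 m, P = 1.705 m (p = P/D = 1.045371); state ← (V=0, rpm=0)
throttle_to(6417): rpm ← 6417
set_airspeed(34.83): V ← 34.83 m/s
adjust_throttle(-732): rpm ← 6417 -732 = 5685
adjust_airspeed(+9.62): V ← 34.83 +9.62 = 44.45 m/s
adjust_throttle(-647): rpm ← 5685 -647 = 5038
final state: V = 44.45 m/s, rpm = 5038 → n = rpm/60 = 83.966667 rev/s
target J* = 0.7636; solve J* = V/(n·D) for n: n = V/(J*·D) = 44.45/(0.7636 × 1.631) = 35.690439 rev/s
rpm = 60·n = 2141.426314

rpm = 2141.43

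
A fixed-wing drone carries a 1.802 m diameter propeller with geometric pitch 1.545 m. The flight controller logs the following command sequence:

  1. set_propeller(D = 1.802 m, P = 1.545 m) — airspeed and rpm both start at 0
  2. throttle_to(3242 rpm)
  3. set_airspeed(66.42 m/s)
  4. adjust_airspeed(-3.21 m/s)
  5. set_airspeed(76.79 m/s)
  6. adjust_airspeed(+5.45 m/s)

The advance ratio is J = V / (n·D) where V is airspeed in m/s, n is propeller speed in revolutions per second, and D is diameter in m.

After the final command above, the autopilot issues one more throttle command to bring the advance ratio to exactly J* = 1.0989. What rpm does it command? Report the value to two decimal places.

set_propeller: D = 1.802 m, P = 1.545 m (p = P/D = 0.857381); state ← (V=0, rpm=0)
throttle_to(3242): rpm ← 3242
set_airspeed(66.42): V ← 66.42 m/s
adjust_airspeed(-3.21): V ← 66.42 -3.21 = 63.21 m/s
set_airspeed(76.79): V ← 76.79 m/s
adjust_airspeed(+5.45): V ← 76.79 +5.45 = 82.24 m/s
final state: V = 82.24 m/s, rpm = 3242 → n = rpm/60 = 54.033333 rev/s
target J* = 1.0989; solve J* = V/(n·D) for n: n = V/(J*·D) = 82.24/(1.0989 × 1.802) = 41.530785 rev/s
rpm = 60·n = 2491.847109

rpm = 2491.85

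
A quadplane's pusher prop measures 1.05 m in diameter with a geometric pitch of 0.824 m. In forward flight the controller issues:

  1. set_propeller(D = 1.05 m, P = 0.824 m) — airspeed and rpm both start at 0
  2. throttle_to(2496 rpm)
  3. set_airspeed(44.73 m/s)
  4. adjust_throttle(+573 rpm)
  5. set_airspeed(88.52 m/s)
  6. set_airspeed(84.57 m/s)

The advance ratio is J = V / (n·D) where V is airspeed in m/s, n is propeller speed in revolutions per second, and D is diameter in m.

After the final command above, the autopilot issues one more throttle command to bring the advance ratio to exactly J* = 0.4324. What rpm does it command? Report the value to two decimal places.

rpm = 11176.16

set_propeller: D = 1.05 m, P = 0.824 m (p = P/D = 0.784762); state ← (V=0, rpm=0)
throttle_to(2496): rpm ← 2496
set_airspeed(44.73): V ← 44.73 m/s
adjust_throttle(+573): rpm ← 2496 +573 = 3069
set_airspeed(88.52): V ← 88.52 m/s
set_airspeed(84.57): V ← 84.57 m/s
final state: V = 84.57 m/s, rpm = 3069 → n = rpm/60 = 51.150000 rev/s
target J* = 0.4324; solve J* = V/(n·D) for n: n = V/(J*·D) = 84.57/(0.4324 × 1.05) = 186.269327 rev/s
rpm = 60·n = 11176.159641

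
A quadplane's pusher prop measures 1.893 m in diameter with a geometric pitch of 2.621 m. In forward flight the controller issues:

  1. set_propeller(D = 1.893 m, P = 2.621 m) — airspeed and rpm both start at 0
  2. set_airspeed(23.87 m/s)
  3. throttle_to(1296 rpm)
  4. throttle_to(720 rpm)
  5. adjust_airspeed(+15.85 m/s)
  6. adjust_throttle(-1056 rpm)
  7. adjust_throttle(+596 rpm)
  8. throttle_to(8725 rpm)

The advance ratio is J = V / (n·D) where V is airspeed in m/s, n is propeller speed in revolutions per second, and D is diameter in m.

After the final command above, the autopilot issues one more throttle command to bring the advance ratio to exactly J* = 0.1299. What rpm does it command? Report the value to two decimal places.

rpm = 9691.72

set_propeller: D = 1.893 m, P = 2.621 m (p = P/D = 1.384575); state ← (V=0, rpm=0)
set_airspeed(23.87): V ← 23.87 m/s
throttle_to(1296): rpm ← 1296
throttle_to(720): rpm ← 720
adjust_airspeed(+15.85): V ← 23.87 +15.85 = 39.72 m/s
adjust_throttle(-1056): rpm ← 720 -1056 = -336
adjust_throttle(+596): rpm ← -336 +596 = 260
throttle_to(8725): rpm ← 8725
final state: V = 39.72 m/s, rpm = 8725 → n = rpm/60 = 145.416667 rev/s
target J* = 0.1299; solve J* = V/(n·D) for n: n = V/(J*·D) = 39.72/(0.1299 × 1.893) = 161.528617 rev/s
rpm = 60·n = 9691.717022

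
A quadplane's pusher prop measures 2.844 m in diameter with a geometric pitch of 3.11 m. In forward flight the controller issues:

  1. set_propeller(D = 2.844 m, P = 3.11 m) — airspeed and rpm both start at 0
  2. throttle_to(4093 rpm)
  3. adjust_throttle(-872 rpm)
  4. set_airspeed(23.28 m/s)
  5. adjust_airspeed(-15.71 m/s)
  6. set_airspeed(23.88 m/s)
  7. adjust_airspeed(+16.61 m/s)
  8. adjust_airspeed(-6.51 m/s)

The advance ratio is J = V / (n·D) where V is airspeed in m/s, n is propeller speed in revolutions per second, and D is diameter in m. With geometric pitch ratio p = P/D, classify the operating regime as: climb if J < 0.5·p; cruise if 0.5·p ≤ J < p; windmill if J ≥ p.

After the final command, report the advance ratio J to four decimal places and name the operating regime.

set_propeller: D = 2.844 m, P = 3.11 m (p = P/D = 1.093530); state ← (V=0, rpm=0)
throttle_to(4093): rpm ← 4093
adjust_throttle(-872): rpm ← 4093 -872 = 3221
set_airspeed(23.28): V ← 23.28 m/s
adjust_airspeed(-15.71): V ← 23.28 -15.71 = 7.57 m/s
set_airspeed(23.88): V ← 23.88 m/s
adjust_airspeed(+16.61): V ← 23.88 +16.61 = 40.49 m/s
adjust_airspeed(-6.51): V ← 40.49 -6.51 = 33.98 m/s
final state: V = 33.98 m/s, rpm = 3221 → n = rpm/60 = 53.683333 rev/s
J = V / (n·D) = 33.98 / (53.683333 × 2.844) = 0.222564
regime bands: climb J<0.5468 | cruise [0.5468, 1.0935) | windmill J≥1.0935
J = 0.2226 → climb

J = 0.2226, regime = climb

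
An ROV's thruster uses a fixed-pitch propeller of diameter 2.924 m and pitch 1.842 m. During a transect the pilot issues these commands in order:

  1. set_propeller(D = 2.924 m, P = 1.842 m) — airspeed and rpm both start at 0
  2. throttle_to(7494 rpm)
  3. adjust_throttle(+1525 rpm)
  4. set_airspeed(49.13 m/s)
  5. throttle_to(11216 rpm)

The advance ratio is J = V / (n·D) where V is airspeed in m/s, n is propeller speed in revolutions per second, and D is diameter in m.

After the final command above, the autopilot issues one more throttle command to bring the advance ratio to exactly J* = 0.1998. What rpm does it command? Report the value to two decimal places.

set_propeller: D = 2.924 m, P = 1.842 m (p = P/D = 0.629959); state ← (V=0, rpm=0)
throttle_to(7494): rpm ← 7494
adjust_throttle(+1525): rpm ← 7494 +1525 = 9019
set_airspeed(49.13): V ← 49.13 m/s
throttle_to(11216): rpm ← 11216
final state: V = 49.13 m/s, rpm = 11216 → n = rpm/60 = 186.933333 rev/s
target J* = 0.1998; solve J* = V/(n·D) for n: n = V/(J*·D) = 49.13/(0.1998 × 2.924) = 84.095724 rev/s
rpm = 60·n = 5045.743418

rpm = 5045.74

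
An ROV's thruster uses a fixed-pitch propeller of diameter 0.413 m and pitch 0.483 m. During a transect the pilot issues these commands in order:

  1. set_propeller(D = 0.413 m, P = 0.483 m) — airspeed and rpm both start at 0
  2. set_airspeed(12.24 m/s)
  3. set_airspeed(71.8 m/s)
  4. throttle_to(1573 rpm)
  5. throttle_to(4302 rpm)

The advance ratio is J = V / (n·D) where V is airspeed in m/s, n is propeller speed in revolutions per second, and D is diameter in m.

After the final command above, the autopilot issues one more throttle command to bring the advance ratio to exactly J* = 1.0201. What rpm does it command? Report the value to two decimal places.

rpm = 10225.46

set_propeller: D = 0.413 m, P = 0.483 m (p = P/D = 1.169492); state ← (V=0, rpm=0)
set_airspeed(12.24): V ← 12.24 m/s
set_airspeed(71.8): V ← 71.8 m/s
throttle_to(1573): rpm ← 1573
throttle_to(4302): rpm ← 4302
final state: V = 71.8 m/s, rpm = 4302 → n = rpm/60 = 71.700000 rev/s
target J* = 1.0201; solve J* = V/(n·D) for n: n = V/(J*·D) = 71.8/(1.0201 × 0.413) = 170.424350 rev/s
rpm = 60·n = 10225.460971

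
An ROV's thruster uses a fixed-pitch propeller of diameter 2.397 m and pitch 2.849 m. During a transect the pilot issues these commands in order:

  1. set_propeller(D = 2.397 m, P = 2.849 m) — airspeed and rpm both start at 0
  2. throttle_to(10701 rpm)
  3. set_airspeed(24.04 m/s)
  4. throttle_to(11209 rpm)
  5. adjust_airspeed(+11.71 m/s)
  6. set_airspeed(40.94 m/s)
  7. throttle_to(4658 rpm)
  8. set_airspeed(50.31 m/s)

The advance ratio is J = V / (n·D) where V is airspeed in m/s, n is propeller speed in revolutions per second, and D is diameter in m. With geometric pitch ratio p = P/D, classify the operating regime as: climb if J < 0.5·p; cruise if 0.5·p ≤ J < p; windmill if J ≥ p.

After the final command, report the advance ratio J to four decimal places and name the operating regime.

set_propeller: D = 2.397 m, P = 2.849 m (p = P/D = 1.188569); state ← (V=0, rpm=0)
throttle_to(10701): rpm ← 10701
set_airspeed(24.04): V ← 24.04 m/s
throttle_to(11209): rpm ← 11209
adjust_airspeed(+11.71): V ← 24.04 +11.71 = 35.75 m/s
set_airspeed(40.94): V ← 40.94 m/s
throttle_to(4658): rpm ← 4658
set_airspeed(50.31): V ← 50.31 m/s
final state: V = 50.31 m/s, rpm = 4658 → n = rpm/60 = 77.633333 rev/s
J = V / (n·D) = 50.31 / (77.633333 × 2.397) = 0.270357
regime bands: climb J<0.5943 | cruise [0.5943, 1.1886) | windmill J≥1.1886
J = 0.2704 → climb

J = 0.2704, regime = climb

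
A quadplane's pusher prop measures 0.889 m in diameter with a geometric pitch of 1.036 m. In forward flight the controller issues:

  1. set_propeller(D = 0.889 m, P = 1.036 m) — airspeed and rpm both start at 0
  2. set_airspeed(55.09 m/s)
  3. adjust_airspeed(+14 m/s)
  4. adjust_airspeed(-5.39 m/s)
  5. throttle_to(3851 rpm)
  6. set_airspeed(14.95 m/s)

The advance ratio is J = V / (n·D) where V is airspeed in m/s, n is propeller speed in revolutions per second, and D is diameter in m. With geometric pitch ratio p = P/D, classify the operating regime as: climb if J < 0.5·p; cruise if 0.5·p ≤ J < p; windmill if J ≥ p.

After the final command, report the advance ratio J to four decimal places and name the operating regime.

set_propeller: D = 0.889 m, P = 1.036 m (p = P/D = 1.165354); state ← (V=0, rpm=0)
set_airspeed(55.09): V ← 55.09 m/s
adjust_airspeed(+14): V ← 55.09 +14 = 69.09 m/s
adjust_airspeed(-5.39): V ← 69.09 -5.39 = 63.7 m/s
throttle_to(3851): rpm ← 3851
set_airspeed(14.95): V ← 14.95 m/s
final state: V = 14.95 m/s, rpm = 3851 → n = rpm/60 = 64.183333 rev/s
J = V / (n·D) = 14.95 / (64.183333 × 0.889) = 0.262010
regime bands: climb J<0.5827 | cruise [0.5827, 1.1654) | windmill J≥1.1654
J = 0.2620 → climb

J = 0.2620, regime = climb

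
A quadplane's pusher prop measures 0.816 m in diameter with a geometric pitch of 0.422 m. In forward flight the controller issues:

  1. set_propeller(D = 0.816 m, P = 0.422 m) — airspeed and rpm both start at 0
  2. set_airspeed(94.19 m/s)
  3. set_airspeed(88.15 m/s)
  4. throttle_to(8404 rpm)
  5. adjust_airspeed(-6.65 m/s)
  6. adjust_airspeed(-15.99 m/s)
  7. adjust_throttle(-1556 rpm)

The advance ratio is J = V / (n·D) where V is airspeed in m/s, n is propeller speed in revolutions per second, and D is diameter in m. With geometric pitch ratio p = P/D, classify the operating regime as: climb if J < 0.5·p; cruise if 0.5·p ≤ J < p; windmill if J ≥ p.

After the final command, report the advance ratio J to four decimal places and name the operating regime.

J = 0.7034, regime = windmill

set_propeller: D = 0.816 m, P = 0.422 m (p = P/D = 0.517157); state ← (V=0, rpm=0)
set_airspeed(94.19): V ← 94.19 m/s
set_airspeed(88.15): V ← 88.15 m/s
throttle_to(8404): rpm ← 8404
adjust_airspeed(-6.65): V ← 88.15 -6.65 = 81.5 m/s
adjust_airspeed(-15.99): V ← 81.5 -15.99 = 65.51 m/s
adjust_throttle(-1556): rpm ← 8404 -1556 = 6848
final state: V = 65.51 m/s, rpm = 6848 → n = rpm/60 = 114.133333 rev/s
J = V / (n·D) = 65.51 / (114.133333 × 0.816) = 0.703404
regime bands: climb J<0.2586 | cruise [0.2586, 0.5172) | windmill J≥0.5172
J = 0.7034 → windmill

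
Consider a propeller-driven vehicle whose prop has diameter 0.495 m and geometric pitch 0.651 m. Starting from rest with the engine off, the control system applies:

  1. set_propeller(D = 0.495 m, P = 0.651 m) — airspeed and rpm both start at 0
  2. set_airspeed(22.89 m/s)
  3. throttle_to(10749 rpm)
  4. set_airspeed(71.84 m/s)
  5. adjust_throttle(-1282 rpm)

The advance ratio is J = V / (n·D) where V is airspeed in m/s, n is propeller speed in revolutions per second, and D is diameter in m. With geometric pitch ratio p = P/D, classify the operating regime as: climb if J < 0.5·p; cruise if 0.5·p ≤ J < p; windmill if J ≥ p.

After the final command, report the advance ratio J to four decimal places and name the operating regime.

set_propeller: D = 0.495 m, P = 0.651 m (p = P/D = 1.315152); state ← (V=0, rpm=0)
set_airspeed(22.89): V ← 22.89 m/s
throttle_to(10749): rpm ← 10749
set_airspeed(71.84): V ← 71.84 m/s
adjust_throttle(-1282): rpm ← 10749 -1282 = 9467
final state: V = 71.84 m/s, rpm = 9467 → n = rpm/60 = 157.783333 rev/s
J = V / (n·D) = 71.84 / (157.783333 × 0.495) = 0.919814
regime bands: climb J<0.6576 | cruise [0.6576, 1.3152) | windmill J≥1.3152
J = 0.9198 → cruise

J = 0.9198, regime = cruise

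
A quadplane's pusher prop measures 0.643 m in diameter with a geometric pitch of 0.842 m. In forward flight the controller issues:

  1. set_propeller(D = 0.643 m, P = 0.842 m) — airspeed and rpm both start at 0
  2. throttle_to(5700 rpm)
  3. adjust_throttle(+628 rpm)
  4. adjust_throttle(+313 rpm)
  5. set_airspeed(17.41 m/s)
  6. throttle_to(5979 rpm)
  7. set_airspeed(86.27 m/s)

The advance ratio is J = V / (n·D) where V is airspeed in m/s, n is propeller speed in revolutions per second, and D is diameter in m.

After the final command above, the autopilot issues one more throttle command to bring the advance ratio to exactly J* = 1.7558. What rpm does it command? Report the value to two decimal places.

rpm = 4584.85

set_propeller: D = 0.643 m, P = 0.842 m (p = P/D = 1.309487); state ← (V=0, rpm=0)
throttle_to(5700): rpm ← 5700
adjust_throttle(+628): rpm ← 5700 +628 = 6328
adjust_throttle(+313): rpm ← 6328 +313 = 6641
set_airspeed(17.41): V ← 17.41 m/s
throttle_to(5979): rpm ← 5979
set_airspeed(86.27): V ← 86.27 m/s
final state: V = 86.27 m/s, rpm = 5979 → n = rpm/60 = 99.650000 rev/s
target J* = 1.7558; solve J* = V/(n·D) for n: n = V/(J*·D) = 86.27/(1.7558 × 0.643) = 76.414149 rev/s
rpm = 60·n = 4584.848935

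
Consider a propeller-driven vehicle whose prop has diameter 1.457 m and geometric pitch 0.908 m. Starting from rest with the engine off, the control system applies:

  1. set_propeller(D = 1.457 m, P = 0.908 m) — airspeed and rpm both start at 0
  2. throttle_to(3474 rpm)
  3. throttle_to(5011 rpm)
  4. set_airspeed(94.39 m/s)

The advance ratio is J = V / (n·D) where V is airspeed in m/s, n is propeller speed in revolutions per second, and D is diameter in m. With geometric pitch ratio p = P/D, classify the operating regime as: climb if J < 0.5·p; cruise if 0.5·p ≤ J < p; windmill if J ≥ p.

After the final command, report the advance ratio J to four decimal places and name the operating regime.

J = 0.7757, regime = windmill

set_propeller: D = 1.457 m, P = 0.908 m (p = P/D = 0.623198); state ← (V=0, rpm=0)
throttle_to(3474): rpm ← 3474
throttle_to(5011): rpm ← 5011
set_airspeed(94.39): V ← 94.39 m/s
final state: V = 94.39 m/s, rpm = 5011 → n = rpm/60 = 83.516667 rev/s
J = V / (n·D) = 94.39 / (83.516667 × 1.457) = 0.775699
regime bands: climb J<0.3116 | cruise [0.3116, 0.6232) | windmill J≥0.6232
J = 0.7757 → windmill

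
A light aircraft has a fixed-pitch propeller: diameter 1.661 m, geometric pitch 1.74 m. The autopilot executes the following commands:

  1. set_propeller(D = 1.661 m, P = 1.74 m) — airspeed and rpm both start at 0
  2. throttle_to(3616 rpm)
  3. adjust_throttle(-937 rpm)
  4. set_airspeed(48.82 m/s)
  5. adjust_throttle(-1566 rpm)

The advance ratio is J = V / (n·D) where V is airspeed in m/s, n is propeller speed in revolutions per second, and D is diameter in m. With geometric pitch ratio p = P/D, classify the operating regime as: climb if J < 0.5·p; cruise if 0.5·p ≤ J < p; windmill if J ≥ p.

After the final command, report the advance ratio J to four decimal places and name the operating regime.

set_propeller: D = 1.661 m, P = 1.74 m (p = P/D = 1.047562); state ← (V=0, rpm=0)
throttle_to(3616): rpm ← 3616
adjust_throttle(-937): rpm ← 3616 -937 = 2679
set_airspeed(48.82): V ← 48.82 m/s
adjust_throttle(-1566): rpm ← 2679 -1566 = 1113
final state: V = 48.82 m/s, rpm = 1113 → n = rpm/60 = 18.550000 rev/s
J = V / (n·D) = 48.82 / (18.550000 × 1.661) = 1.584471
regime bands: climb J<0.5238 | cruise [0.5238, 1.0476) | windmill J≥1.0476
J = 1.5845 → windmill

J = 1.5845, regime = windmill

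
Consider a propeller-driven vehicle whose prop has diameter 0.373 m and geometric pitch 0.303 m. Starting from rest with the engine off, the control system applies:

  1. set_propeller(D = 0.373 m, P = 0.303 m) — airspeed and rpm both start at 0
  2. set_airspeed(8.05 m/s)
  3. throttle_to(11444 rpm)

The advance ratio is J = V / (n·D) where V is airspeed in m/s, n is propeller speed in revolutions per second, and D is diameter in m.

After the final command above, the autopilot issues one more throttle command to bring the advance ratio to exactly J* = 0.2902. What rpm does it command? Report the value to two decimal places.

rpm = 4462.12

set_propeller: D = 0.373 m, P = 0.303 m (p = P/D = 0.812332); state ← (V=0, rpm=0)
set_airspeed(8.05): V ← 8.05 m/s
throttle_to(11444): rpm ← 11444
final state: V = 8.05 m/s, rpm = 11444 → n = rpm/60 = 190.733333 rev/s
target J* = 0.2902; solve J* = V/(n·D) for n: n = V/(J*·D) = 8.05/(0.2902 × 0.373) = 74.368606 rev/s
rpm = 60·n = 4462.116355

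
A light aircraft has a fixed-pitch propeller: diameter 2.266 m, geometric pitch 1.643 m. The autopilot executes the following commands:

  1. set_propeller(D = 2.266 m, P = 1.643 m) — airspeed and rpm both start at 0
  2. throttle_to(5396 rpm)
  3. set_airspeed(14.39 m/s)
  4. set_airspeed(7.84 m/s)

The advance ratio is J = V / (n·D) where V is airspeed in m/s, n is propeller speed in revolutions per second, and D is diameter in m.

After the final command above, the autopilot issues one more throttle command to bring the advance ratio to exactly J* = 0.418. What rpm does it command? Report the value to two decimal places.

rpm = 496.63

set_propeller: D = 2.266 m, P = 1.643 m (p = P/D = 0.725066); state ← (V=0, rpm=0)
throttle_to(5396): rpm ← 5396
set_airspeed(14.39): V ← 14.39 m/s
set_airspeed(7.84): V ← 7.84 m/s
final state: V = 7.84 m/s, rpm = 5396 → n = rpm/60 = 89.933333 rev/s
target J* = 0.418; solve J* = V/(n·D) for n: n = V/(J*·D) = 7.84/(0.418 × 2.266) = 8.277132 rev/s
rpm = 60·n = 496.627913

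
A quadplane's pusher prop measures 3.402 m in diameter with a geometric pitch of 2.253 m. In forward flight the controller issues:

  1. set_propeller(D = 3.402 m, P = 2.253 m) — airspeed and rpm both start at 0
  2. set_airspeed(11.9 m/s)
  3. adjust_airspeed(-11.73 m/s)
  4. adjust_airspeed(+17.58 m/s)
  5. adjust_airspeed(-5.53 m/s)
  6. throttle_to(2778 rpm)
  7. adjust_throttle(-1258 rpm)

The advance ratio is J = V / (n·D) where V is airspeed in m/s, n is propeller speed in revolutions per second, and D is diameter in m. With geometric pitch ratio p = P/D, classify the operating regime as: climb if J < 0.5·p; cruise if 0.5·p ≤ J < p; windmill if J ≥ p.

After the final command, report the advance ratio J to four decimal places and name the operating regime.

set_propeller: D = 3.402 m, P = 2.253 m (p = P/D = 0.662257); state ← (V=0, rpm=0)
set_airspeed(11.9): V ← 11.9 m/s
adjust_airspeed(-11.73): V ← 11.9 -11.73 = 0.17 m/s
adjust_airspeed(+17.58): V ← 0.17 +17.58 = 17.75 m/s
adjust_airspeed(-5.53): V ← 17.75 -5.53 = 12.22 m/s
throttle_to(2778): rpm ← 2778
adjust_throttle(-1258): rpm ← 2778 -1258 = 1520
final state: V = 12.22 m/s, rpm = 1520 → n = rpm/60 = 25.333333 rev/s
J = V / (n·D) = 12.22 / (25.333333 × 3.402) = 0.141790
regime bands: climb J<0.3311 | cruise [0.3311, 0.6623) | windmill J≥0.6623
J = 0.1418 → climb

J = 0.1418, regime = climb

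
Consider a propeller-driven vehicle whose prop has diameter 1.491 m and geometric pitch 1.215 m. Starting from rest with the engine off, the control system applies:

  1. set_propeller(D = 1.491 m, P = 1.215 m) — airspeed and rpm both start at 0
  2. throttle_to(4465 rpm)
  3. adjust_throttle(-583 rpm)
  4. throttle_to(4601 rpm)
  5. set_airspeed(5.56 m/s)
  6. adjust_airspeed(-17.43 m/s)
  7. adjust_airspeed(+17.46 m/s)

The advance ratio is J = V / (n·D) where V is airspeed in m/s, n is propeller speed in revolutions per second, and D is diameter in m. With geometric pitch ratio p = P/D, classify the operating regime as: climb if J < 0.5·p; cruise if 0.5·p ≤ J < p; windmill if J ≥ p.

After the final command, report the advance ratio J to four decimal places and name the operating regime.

set_propeller: D = 1.491 m, P = 1.215 m (p = P/D = 0.814889); state ← (V=0, rpm=0)
throttle_to(4465): rpm ← 4465
adjust_throttle(-583): rpm ← 4465 -583 = 3882
throttle_to(4601): rpm ← 4601
set_airspeed(5.56): V ← 5.56 m/s
adjust_airspeed(-17.43): V ← 5.56 -17.43 = -11.87 m/s
adjust_airspeed(+17.46): V ← -11.87 +17.46 = 5.59 m/s
final state: V = 5.59 m/s, rpm = 4601 → n = rpm/60 = 76.683333 rev/s
J = V / (n·D) = 5.59 / (76.683333 × 1.491) = 0.048891
regime bands: climb J<0.4074 | cruise [0.4074, 0.8149) | windmill J≥0.8149
J = 0.0489 → climb

J = 0.0489, regime = climb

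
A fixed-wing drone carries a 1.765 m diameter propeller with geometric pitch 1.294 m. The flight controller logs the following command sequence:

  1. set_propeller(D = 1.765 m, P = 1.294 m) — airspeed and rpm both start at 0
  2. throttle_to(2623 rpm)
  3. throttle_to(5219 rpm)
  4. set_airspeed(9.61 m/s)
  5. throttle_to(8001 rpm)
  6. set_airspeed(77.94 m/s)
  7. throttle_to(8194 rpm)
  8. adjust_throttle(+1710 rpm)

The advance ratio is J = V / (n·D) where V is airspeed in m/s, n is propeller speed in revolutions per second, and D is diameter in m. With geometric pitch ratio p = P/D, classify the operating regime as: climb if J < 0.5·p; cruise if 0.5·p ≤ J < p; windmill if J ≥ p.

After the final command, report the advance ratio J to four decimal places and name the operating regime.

J = 0.2675, regime = climb

set_propeller: D = 1.765 m, P = 1.294 m (p = P/D = 0.733144); state ← (V=0, rpm=0)
throttle_to(2623): rpm ← 2623
throttle_to(5219): rpm ← 5219
set_airspeed(9.61): V ← 9.61 m/s
throttle_to(8001): rpm ← 8001
set_airspeed(77.94): V ← 77.94 m/s
throttle_to(8194): rpm ← 8194
adjust_throttle(+1710): rpm ← 8194 +1710 = 9904
final state: V = 77.94 m/s, rpm = 9904 → n = rpm/60 = 165.066667 rev/s
J = V / (n·D) = 77.94 / (165.066667 × 1.765) = 0.267520
regime bands: climb J<0.3666 | cruise [0.3666, 0.7331) | windmill J≥0.7331
J = 0.2675 → climb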